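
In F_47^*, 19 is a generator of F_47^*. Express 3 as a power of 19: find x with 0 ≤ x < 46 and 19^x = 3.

26

Successive powers of 19 modulo 47:
  19^0=1  19^1=19  19^2=32  19^3=44  19^4=37  19^5=45
  19^6=9  19^7=30  19^8=6  19^9=20  19^10=4  19^11=29
  19^12=34  19^13=35  19^14=7  19^15=39  19^16=36  19^17=26
  19^18=24  19^19=33  19^20=16  19^21=22  19^22=42  19^23=46
  19^24=28  19^25=15  19^26=3
So 19^26 ≡ 3 (mod 47), giving x = 26.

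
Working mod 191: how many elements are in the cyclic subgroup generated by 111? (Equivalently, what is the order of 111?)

190

The order of 111 must divide p − 1 = 190 = 2 · 5 · 19.
Divisors: 1, 2, 5, 10, 19, 38, 95, 190.
Check each in increasing order: 111^1 ≡ 111;  111^2 ≡ 97;  111^5 ≡ 11;  111^10 ≡ 121;  111^19 ≡ 82;  111^38 ≡ 39;  111^95 ≡ 190;  111^190 ≡ 1.
Smallest exponent giving 1 is 190.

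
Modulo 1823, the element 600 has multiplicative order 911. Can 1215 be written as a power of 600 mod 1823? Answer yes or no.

1215 ∈ ⟨600⟩ iff 1215^911 ≡ 1 (mod 1823), since |⟨600⟩| = 911.
1215^911 mod 1823 = 1822.
Since 1822 ≠ 1, 1215 does not lie in the subgroup.

no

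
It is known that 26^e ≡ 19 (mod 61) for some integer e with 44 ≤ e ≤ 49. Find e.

46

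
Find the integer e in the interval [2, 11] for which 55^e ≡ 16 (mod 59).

Compute 55^2 mod 59 = 16, then multiply by 55 repeatedly:
  55^2=16
Found 16 at exponent 2.

2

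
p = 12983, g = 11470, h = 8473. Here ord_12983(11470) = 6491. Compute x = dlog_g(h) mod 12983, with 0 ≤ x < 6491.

Baby-step giant-step with m = ceil(sqrt(6491)) = 81.
Baby table (11470^j mod 12983 for j=0..80):
  0:1  1:11470  2:4161  3:1162  4:7582  5:5406  6:12  7:7810
  8:10983  9:961  10:103  11:12940  12:144  13:2839  14:1966  15:11532
  16:1236  17:12467  18:1728  19:8102  20:10609  21:8554  22:1849  23:6791
  24:7753  25:6343  26:10461  27:11767  28:9205  29:3594  30:2155  31:11201
  32:8685  33:11374  34:6596  35:4179  36:12877  37:4582  38:356  39:6658
  40:1254  41:11199  42:11711  43:3052  44:4272  45:1998  46:2065  47:4558
  48:10702  49:10658  50:12315  51:10993  52:11797  53:2764  54:11577  55:11049
  56:4967  57:2086  58:11734  59:7202  60:9094  61:2758  62:7672  63:12049
  64:10978  65:8526  66:5264  67:7130  68:1183  69:1775  70:1906  71:11431
  72:11236  73:7662  74:1213  75:8317  76:9889  77:7342  78:5002  79:1063
  80:1573
Giant step factor: 11470^(-81) ≡ 9232 (mod 12983).
Scan 8473·9232^i mod 12983 for i = 0, 1, …:
  i=0: 8473   i=1: 161   i=2: 6290   i=3: 9304
  i=4: 11983   i=5: 11896   i=6: 675   i=7: 12743
  i=8: 4413   i=9: 162     …   i=69: 1821
  i=70: 11470
Match at i=70, j=1: x = 70·81 + 1 = 5671.

5671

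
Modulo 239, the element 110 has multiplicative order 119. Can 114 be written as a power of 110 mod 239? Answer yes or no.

no

114 ∈ ⟨110⟩ iff 114^119 ≡ 1 (mod 239), since |⟨110⟩| = 119.
114^119 mod 239 = 238.
Since 238 ≠ 1, 114 does not lie in the subgroup.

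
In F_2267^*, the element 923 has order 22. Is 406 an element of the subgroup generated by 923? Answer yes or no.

⟨923⟩ has order 22; its elements mod 2267 are {1, 140, 463, 803, 923, 930, 947, 981, 996, 1094, 1114, 1153, 1173, 1271, 1286, 1320, 1337, 1344, 1464, 1804, 2127, 2266}.
406 is not in this set.

no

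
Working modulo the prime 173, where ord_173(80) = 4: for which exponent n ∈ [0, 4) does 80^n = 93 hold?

3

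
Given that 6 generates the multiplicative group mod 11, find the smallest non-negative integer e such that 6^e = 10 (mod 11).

5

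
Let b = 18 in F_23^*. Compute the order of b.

11

The order of 18 must divide p − 1 = 22 = 2 · 11.
Divisors: 1, 2, 11, 22.
Check each in increasing order: 18^1 ≡ 18;  18^2 ≡ 2;  18^11 ≡ 1.
Smallest exponent giving 1 is 11.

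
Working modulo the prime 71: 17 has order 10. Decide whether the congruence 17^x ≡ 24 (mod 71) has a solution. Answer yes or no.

no

24 ∈ ⟨17⟩ iff 24^10 ≡ 1 (mod 71), since |⟨17⟩| = 10.
24^10 mod 71 = 37.
Since 37 ≠ 1, 24 does not lie in the subgroup.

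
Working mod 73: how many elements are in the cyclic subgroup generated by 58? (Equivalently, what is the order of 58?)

The order of 58 must divide p − 1 = 72 = 2^3 · 3^2.
Divisors: 1, 2, 3, 4, 6, 8, 9, 12, 18, 24, 36, 72.
Check each in increasing order: 58^1 ≡ 58;  58^2 ≡ 6;  58^3 ≡ 56;  58^4 ≡ 36;  58^6 ≡ 70;  58^8 ≡ 55;  58^9 ≡ 51;  58^12 ≡ 9;  58^18 ≡ 46;  58^24 ≡ 8;  58^36 ≡ 72;  58^72 ≡ 1.
Smallest exponent giving 1 is 72.

72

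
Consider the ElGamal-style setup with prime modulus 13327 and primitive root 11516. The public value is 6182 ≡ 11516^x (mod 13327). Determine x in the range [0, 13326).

Baby-step giant-step with m = ceil(sqrt(13326)) = 116.
Baby table (11516^j mod 13327 for j=0..115):
  0:1  1:11516  2:1279  3:2629  4:9947  5:4087  6:8255  7:3089
  8:3161  9:6039  10:4838  11:7548  12:4074  13:5144  14:13116  15:8965
  16:9998  17:5015  18:6849  19:3898  20:4032  21:1244  22:12706  23:5163
  24:5361  25:6612  26:6641  27:7430  28:4540  29:819  30:9415  31:7995
  32:7504  33:3796  34:2176  35:4056  36:11088  37:3421  38:1624  39:4203
  40:11411  41:4856  42:1604  43:442  44:12485  45:5584  46:2569  47:11991
  48:7309  49:10439  50:5984  51:11154  52:3838  53:6076  54:4466  55:1563
  56:8058  57:27  58:4411  59:7879  60:4348  61:2029  62:3733  63:9653
  64:3441  65:5385  66:3129  67:10683  68:3891  69:3382  70:5618  71:7630
  72:2169  73:3406  74:2135  75:11672  76:11957  77:2248  78:6934  79:9887
  80:6131  81:11477  82:5273  83:6056  84:705  85:2637  86:8786  87:992
  88:2633  89:2703  90:9203  91:5444  92:2896  93:6182  94:12405  95:3867
  96:6865  97:1576  98:11169  99:3327  100:11934  101:3920  102:4171  103:2728
  104:3909  105:10765  106:1986  107:1644  108:7964  109:10337  110:4128  111:639
  112:2220  113:4334  114:729  115:12481
Giant step factor: 11516^(-116) ≡ 7211 (mod 13327).
Scan 6182·7211^i mod 13327 for i = 0, 1, …:
  i=0: 6182
Match at i=0, j=93: x = 0·116 + 93 = 93.

93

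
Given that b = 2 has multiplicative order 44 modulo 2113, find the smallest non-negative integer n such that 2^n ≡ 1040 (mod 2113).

37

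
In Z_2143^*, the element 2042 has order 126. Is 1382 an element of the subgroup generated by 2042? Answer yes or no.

1382 ∈ ⟨2042⟩ iff 1382^126 ≡ 1 (mod 2143), since |⟨2042⟩| = 126.
1382^126 mod 2143 = 1.
Since 1 = 1, 1382 lies in the subgroup.

yes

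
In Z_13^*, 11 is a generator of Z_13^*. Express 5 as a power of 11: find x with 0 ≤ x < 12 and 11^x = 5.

Successive powers of 11 modulo 13:
  11^0=1  11^1=11  11^2=4  11^3=5
So 11^3 ≡ 5 (mod 13), giving x = 3.

3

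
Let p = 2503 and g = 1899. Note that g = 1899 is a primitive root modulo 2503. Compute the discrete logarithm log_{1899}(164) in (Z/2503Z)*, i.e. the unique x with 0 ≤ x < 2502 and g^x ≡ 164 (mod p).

Baby-step giant-step with m = ceil(sqrt(2502)) = 51.
Baby table (1899^j mod 2503 for j=0..50):
  0:1  1:1899  2:1881  3:238  4:1422  5:2144  6:1578  7:531
  8:2163  9:114  10:1228  11:1679  12:2102  13:1916  14:1625  15:2179
  16:462  17:1288  18:481  19:2327  20:1178  21:1843  22:663  23:28
  24:609  25:105  26:1658  27:2271  28:2463  29:1633  30:2353  31:492
  32:689  33:1845  34:1958  35:1287  36:1085  37:446  38:940  39:421
  40:1022  41:953  42:78  43:445  44:1544  45:1043  46:784  47:2034
  48:437  49:1370  50:1013
Giant step factor: 1899^(-51) ≡ 552 (mod 2503).
Scan 164·552^i mod 2503 for i = 0, 1, …:
  i=0: 164   i=1: 420   i=2: 1564   i=3: 2296
  i=4: 874   i=5: 1872   i=6: 2108   i=7: 2224
  i=8: 1178
Match at i=8, j=20: x = 8·51 + 20 = 428.

428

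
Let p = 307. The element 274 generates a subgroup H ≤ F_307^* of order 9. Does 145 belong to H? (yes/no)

no

⟨274⟩ has order 9; its elements mod 307 are {1, 17, 46, 53, 93, 168, 274, 287, 289}.
145 is not in this set.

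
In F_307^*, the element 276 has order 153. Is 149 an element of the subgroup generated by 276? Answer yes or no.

149 ∈ ⟨276⟩ iff 149^153 ≡ 1 (mod 307), since |⟨276⟩| = 153.
149^153 mod 307 = 1.
Since 1 = 1, 149 lies in the subgroup.

yes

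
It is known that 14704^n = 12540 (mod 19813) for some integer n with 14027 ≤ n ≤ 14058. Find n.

14041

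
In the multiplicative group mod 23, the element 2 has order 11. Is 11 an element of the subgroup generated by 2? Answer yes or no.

11 ∈ ⟨2⟩ iff 11^11 ≡ 1 (mod 23), since |⟨2⟩| = 11.
11^11 mod 23 = 22.
Since 22 ≠ 1, 11 does not lie in the subgroup.

no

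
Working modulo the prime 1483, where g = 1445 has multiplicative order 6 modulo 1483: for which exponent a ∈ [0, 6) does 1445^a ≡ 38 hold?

4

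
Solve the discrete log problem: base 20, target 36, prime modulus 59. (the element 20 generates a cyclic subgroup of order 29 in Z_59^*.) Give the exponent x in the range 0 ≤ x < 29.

Successive powers of 20 modulo 59:
  20^0=1  20^1=20  20^2=46  20^3=35  20^4=51  20^5=17
  20^6=45  20^7=15  20^8=5  20^9=41  20^10=53  20^11=57
  20^12=19  20^13=26  20^14=48  20^15=16  20^16=25  20^17=28
  20^18=29  20^19=49  20^20=36
So 20^20 ≡ 36 (mod 59), giving x = 20.

20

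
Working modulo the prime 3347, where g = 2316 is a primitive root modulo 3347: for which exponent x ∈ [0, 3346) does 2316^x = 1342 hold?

733

Baby-step giant-step with m = ceil(sqrt(3346)) = 58.
Baby table (2316^j mod 3347 for j=0..57):
  0:1  1:2316  2:1962  3:2113  4:394  5:2120  6:3218  7:2466
  8:1274  9:1877  10:2726  11:974  12:3253  13:3198  14:3004  15:2198
  16:3128  17:1540  18:2085  19:2486  20:736  21:953  22:1475  23:2160
  24:2142  25:618  26:2119  27:902  28:504  29:2508  30:1483  31:606
  32:1103  33:787  34:1924  35:1127  36:2819  37:2154  38:1634  39:2234
  40:2829  41:1885  42:1172  43:3282  44:75  45:3003  46:3229  47:1166
  48:2774  49:1691  50:366  51:865  52:1834  53:201  54:283  55:2763
  56:2991  57:2213
Giant step factor: 2316^(-58) ≡ 1777 (mod 3347).
Scan 1342·1777^i mod 3347 for i = 0, 1, …:
  i=0: 1342   i=1: 1670   i=2: 2148   i=3: 1416
  i=4: 2635   i=5: 3289   i=6: 691   i=7: 2905
  i=8: 1111   i=9: 2864   i=10: 1888   i=11: 1282
  i=12: 2154
Match at i=12, j=37: x = 12·58 + 37 = 733.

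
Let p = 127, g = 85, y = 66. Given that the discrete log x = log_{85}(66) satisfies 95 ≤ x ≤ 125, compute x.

111

Compute 85^95 mod 127 = 114, then multiply by 85 repeatedly:
  85^95=114  85^96=38  85^97=55  85^98=103  85^99=119
  85^100=82  85^101=112  85^102=122  85^103=83  85^104=70
  85^105=108  85^106=36  85^107=12  85^108=4  85^109=86
  85^110=71  85^111=66
Found 66 at exponent 111.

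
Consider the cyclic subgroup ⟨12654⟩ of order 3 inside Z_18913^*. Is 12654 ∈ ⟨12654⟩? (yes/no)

⟨12654⟩ has order 3; its elements mod 18913 are {1, 6258, 12654}.
12654 is in this set.

yes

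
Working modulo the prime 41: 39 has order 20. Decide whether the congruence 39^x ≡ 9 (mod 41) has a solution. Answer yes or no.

yes

⟨39⟩ has order 20; its elements mod 41 are {1, 2, 4, 5, 8, 9, 10, 16, 18, 20, 21, 23, 25, 31, 32, 33, 36, 37, 39, 40}.
9 is in this set.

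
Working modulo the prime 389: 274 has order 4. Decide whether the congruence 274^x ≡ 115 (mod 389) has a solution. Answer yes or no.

⟨274⟩ has order 4; its elements mod 389 are {1, 115, 274, 388}.
115 is in this set.

yes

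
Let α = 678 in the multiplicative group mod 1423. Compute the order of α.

711

The order of 678 must divide p − 1 = 1422 = 2 · 3^2 · 79.
Divisors: 1, 2, 3, 6, 9, 18, 79, 158, 237, 474, 711, 1422.
Check each in increasing order: 678^1 ≡ 678;  678^2 ≡ 55;  678^3 ≡ 292;  678^6 ≡ 1307;  678^9 ≡ 280;  678^18 ≡ 135;  678^79 ≡ 453;  678^158 ≡ 297;  678^237 ≡ 779;  678^474 ≡ 643;  678^711 ≡ 1.
Smallest exponent giving 1 is 711.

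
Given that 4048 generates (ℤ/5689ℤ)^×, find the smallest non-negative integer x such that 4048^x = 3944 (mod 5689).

Baby-step giant-step with m = ceil(sqrt(5688)) = 76.
Baby table (4048^j mod 5689 for j=0..75):
  0:1  1:4048  2:1984  3:4053  4:5157  5:2595  6:2666  7:5624
  8:4263  9:1887  10:3938  11:446  12:1995  13:3069  14:4225  15:1666
  16:2503  17:35  18:5144  19:1172  20:5319  21:4136  22:5490  23:2286
  24:3414  25:1291  26:3466  27:1294  28:4232  29:1557  30:5013  31:5650
  32:1420  33:2270  34:1225  35:3681  36:1197  37:4117  38:2535  39:4413
  40:364  41:21  42:5362  43:1841  44:5467  45:206  46:3294  47:4785
  48:4324  49:4188  50:5493  51:3052  52:3677  53:2072  54:1870  55:3390
  56:852  57:1362  58:735  59:5622  60:1856  61:3608  62:1521  63:1510
  64:2494  65:3426  66:4355  67:4518  68:4418  69:3537  70:4252  71:2871
  72:4870  73:1375  74:2158  75:2969
Giant step factor: 4048^(-76) ≡ 3115 (mod 5689).
Scan 3944·3115^i mod 5689 for i = 0, 1, …:
  i=0: 3944   i=1: 3009   i=2: 3252   i=3: 3560
  i=4: 1539   i=5: 3847   i=6: 2371   i=7: 1343
  i=8: 2030   i=9: 2971     …   i=30: 1288
  i=31: 1375
Match at i=31, j=73: x = 31·76 + 73 = 2429.

2429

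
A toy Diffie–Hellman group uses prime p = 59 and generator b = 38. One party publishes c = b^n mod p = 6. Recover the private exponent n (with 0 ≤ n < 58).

37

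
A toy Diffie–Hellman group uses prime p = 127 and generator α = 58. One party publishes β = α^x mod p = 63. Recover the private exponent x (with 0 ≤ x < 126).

81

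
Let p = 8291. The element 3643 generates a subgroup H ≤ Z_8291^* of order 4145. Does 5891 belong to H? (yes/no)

yes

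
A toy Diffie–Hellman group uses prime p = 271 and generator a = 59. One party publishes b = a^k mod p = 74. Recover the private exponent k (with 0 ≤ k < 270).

Successive powers of 59 modulo 271:
  59^0=1  59^1=59  59^2=229  59^3=232  59^4=138  59^5=12
  59^6=166  59^7=38  59^8=74
So 59^8 ≡ 74 (mod 271), giving k = 8.

8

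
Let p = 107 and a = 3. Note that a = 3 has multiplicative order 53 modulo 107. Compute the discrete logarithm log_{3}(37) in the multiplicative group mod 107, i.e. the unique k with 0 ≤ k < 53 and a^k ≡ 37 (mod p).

49

Baby-step giant-step with m = ceil(sqrt(53)) = 8.
Baby table (3^j mod 107 for j=0..7):
  0:1  1:3  2:9  3:27  4:81  5:29  6:87  7:47
Giant step factor: 3^(-8) ≡ 85 (mod 107).
Scan 37·85^i mod 107 for i = 0, 1, …:
  i=0: 37   i=1: 42   i=2: 39   i=3: 105
  i=4: 44   i=5: 102   i=6: 3
Match at i=6, j=1: k = 6·8 + 1 = 49.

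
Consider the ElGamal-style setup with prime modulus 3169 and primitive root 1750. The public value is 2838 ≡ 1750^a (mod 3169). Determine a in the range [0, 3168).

Baby-step giant-step with m = ceil(sqrt(3168)) = 57.
Baby table (1750^j mod 3169 for j=0..56):
  0:1  1:1750  2:1246  3:228  4:2875  5:2047  6:1280  7:2686
  8:873  9:292  10:791  11:2566  12:27  13:2884  14:1952  15:2987
  16:1569  17:1396  18:2870  19:2804  20:1388  21:1546  22:2343  23:2733
  24:729  25:1812  26:2000  27:1424  28:1166  29:2833  30:1434  31:2821
  32:2617  33:545  34:3050  35:904  36:669  37:1389  38:127  39:420
  40:2961  41:435  42:690  43:111  44:941  45:2039  46:3125  47:2225
  48:2218  49:2644  50:260  51:1833  52:722  53:2238  54:2785  55:2997
  56:55
Giant step factor: 1750^(-57) ≡ 2554 (mod 3169).
Scan 2838·2554^i mod 3169 for i = 0, 1, …:
  i=0: 2838   i=1: 749   i=2: 2039
Match at i=2, j=45: a = 2·57 + 45 = 159.

159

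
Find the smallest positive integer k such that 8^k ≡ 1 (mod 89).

The order of 8 must divide p − 1 = 88 = 2^3 · 11.
Divisors: 1, 2, 4, 8, 11, 22, 44, 88.
Check each in increasing order: 8^1 ≡ 8;  8^2 ≡ 64;  8^4 ≡ 2;  8^8 ≡ 4;  8^11 ≡ 1.
Smallest exponent giving 1 is 11.

11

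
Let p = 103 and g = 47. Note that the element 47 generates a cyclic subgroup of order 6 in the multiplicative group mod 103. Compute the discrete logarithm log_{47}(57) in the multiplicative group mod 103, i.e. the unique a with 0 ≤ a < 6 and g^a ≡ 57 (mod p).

Successive powers of 47 modulo 103:
  47^0=1  47^1=47  47^2=46  47^3=102  47^4=56  47^5=57
So 47^5 ≡ 57 (mod 103), giving a = 5.

5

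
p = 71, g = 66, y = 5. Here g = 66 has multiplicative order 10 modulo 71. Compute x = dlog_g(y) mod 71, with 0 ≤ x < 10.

6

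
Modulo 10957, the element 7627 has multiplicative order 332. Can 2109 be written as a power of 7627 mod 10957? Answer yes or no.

2109 ∈ ⟨7627⟩ iff 2109^332 ≡ 1 (mod 10957), since |⟨7627⟩| = 332.
2109^332 mod 10957 = 1316.
Since 1316 ≠ 1, 2109 does not lie in the subgroup.

no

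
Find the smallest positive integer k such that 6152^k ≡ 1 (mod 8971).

8970

The order of 6152 must divide p − 1 = 8970 = 2 · 3 · 5 · 13 · 23.
Divisors: 1, 2, 3, 5, 6, 10, 13, 15, 23, 26, 30, 39, 46, 65, 69, 78, 115, 130, 138, 195, 230, 299, 345, 390, 598, 690, 897, 1495, 1794, 2990, 4485, 8970.
Check each in increasing order: 6152^1 ≡ 6152;  6152^2 ≡ 7426;  6152^3 ≡ 4420;  6152^5 ≡ 7002;  6152^6 ≡ 6533;  6152^10 ≡ 1489;  6152^13 ≡ 5637;  6152^15 ≡ 1676;  6152^23 ≡ 5608;  6152^26 ≡ 487;  6152^30 ≡ 1053;  6152^39 ≡ 93;  6152^46 ≡ 6309;  6152^65 ≡ 436;  6152^69 ≡ 8219;  6152^78 ≡ 8649;  6152^115 ≡ 1291;  6152^130 ≡ 1705;  6152^138 ≡ 331;  6152^195 ≡ 7758;  6152^230 ≡ 7046;  6152^299 ≡ 3269;  6152^345 ≡ 8763;  6152^390 ≡ 125;  6152^598 ≡ 1900;  6152^690 ≡ 7380;  6152^897 ≡ 3168;  6152^1495 ≡ 8630;  6152^1794 ≡ 6646;  6152^2990 ≡ 8629;  6152^4485 ≡ 8970;  6152^8970 ≡ 1.
Smallest exponent giving 1 is 8970.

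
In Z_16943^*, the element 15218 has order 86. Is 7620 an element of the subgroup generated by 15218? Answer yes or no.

7620 ∈ ⟨15218⟩ iff 7620^86 ≡ 1 (mod 16943), since |⟨15218⟩| = 86.
7620^86 mod 16943 = 1.
Since 1 = 1, 7620 lies in the subgroup.

yes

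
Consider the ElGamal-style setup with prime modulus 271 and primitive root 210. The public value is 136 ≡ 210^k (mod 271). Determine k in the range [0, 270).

122

Baby-step giant-step with m = ceil(sqrt(270)) = 17.
Baby table (210^j mod 271 for j=0..16):
  0:1  1:210  2:198  3:117  4:180  5:131  6:139  7:193
  8:151  9:3  10:88  11:52  12:80  13:269  14:122  15:146
  16:37
Giant step factor: 210^(-17) ≡ 204 (mod 271).
Scan 136·204^i mod 271 for i = 0, 1, …:
  i=0: 136   i=1: 102   i=2: 212   i=3: 159
  i=4: 187   i=5: 208   i=6: 156   i=7: 117
Match at i=7, j=3: k = 7·17 + 3 = 122.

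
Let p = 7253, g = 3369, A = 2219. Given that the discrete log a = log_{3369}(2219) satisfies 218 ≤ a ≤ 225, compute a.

224

Compute 3369^218 mod 7253 = 4295, then multiply by 3369 repeatedly:
  3369^218=4295  3369^219=120  3369^220=5365  3369^221=209  3369^222=580
  3369^223=2963  3369^224=2219
Found 2219 at exponent 224.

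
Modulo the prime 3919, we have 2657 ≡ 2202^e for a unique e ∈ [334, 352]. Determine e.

Compute 2202^334 mod 3919 = 3709, then multiply by 2202 repeatedly:
  2202^334=3709  2202^335=22  2202^336=1416  2202^337=2427  2202^338=2657
Found 2657 at exponent 338.

338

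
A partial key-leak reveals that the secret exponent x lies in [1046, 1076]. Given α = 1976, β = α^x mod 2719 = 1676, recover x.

1063

Compute 1976^1046 mod 2719 = 2250, then multiply by 1976 repeatedly:
  1976^1046=2250  1976^1047=435  1976^1048=356  1976^1049=1954  1976^1050=124
  1976^1051=314  1976^1052=532  1976^1053=1698  1976^1054=2  1976^1055=1233
  1976^1056=184  1976^1057=1957  1976^1058=614  1976^1059=590  1976^1060=2108
  1976^1061=2619  1976^1062=887  1976^1063=1676
Found 1676 at exponent 1063.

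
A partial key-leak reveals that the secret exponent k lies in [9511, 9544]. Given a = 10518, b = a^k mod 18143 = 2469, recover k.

Compute 10518^9511 mod 18143 = 6357, then multiply by 10518 repeatedly:
  10518^9511=6357  10518^9512=5971  10518^9513=10055  10518^9514=2943  10518^9515=2516
  10518^9516=10794  10518^9517=10541  10518^9518=16508  10518^9519=2634  10518^9520=51
  10518^9521=10271  10518^9522=6956  10518^9523=10632  10518^9524=12067  10518^9525=10421
  10518^9526=6215  10518^9527=141  10518^9528=13455  10518^9529=4290  10518^9530=579
  10518^9531=12017  10518^9532=10668  10518^9533=9712  10518^9534=5726  10518^9535=9451
  10518^9536=121  10518^9537=2668  10518^9538=12946  10518^9539=2813  10518^9540=14044
  10518^9541=12629  10518^9542=6919  10518^9543=2469
Found 2469 at exponent 9543.

9543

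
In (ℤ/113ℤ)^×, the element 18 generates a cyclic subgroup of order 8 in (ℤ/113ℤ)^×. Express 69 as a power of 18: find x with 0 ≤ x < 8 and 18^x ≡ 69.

Successive powers of 18 modulo 113:
  18^0=1  18^1=18  18^2=98  18^3=69
So 18^3 ≡ 69 (mod 113), giving x = 3.

3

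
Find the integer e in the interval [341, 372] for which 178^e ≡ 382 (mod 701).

Compute 178^341 mod 701 = 631, then multiply by 178 repeatedly:
  178^341=631  178^342=158  178^343=84  178^344=231  178^345=460
  178^346=564  178^347=149  178^348=585  178^349=382
Found 382 at exponent 349.

349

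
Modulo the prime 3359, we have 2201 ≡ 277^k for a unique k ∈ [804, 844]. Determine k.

Compute 277^804 mod 3359 = 2137, then multiply by 277 repeatedly:
  277^804=2137  277^805=765  277^806=288  277^807=2519  277^808=2450
  277^809=132  277^810=2974  277^811=843  277^812=1740  277^813=1643
  277^814=1646  277^815=2477  277^816=893  277^817=2154  277^818=2115
  277^819=1389  277^820=1827  277^821=2229  277^822=2736  277^823=2097
  277^824=3121  277^825=1254  277^826=1381  277^827=2970  277^828=3094
  277^829=493  277^830=2201
Found 2201 at exponent 830.

830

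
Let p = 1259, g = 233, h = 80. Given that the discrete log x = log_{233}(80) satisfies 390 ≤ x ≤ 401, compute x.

392

Compute 233^390 mod 1259 = 1127, then multiply by 233 repeatedly:
  233^390=1127  233^391=719  233^392=80
Found 80 at exponent 392.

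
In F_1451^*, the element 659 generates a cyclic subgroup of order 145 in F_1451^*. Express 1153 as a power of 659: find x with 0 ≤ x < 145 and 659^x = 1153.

Baby-step giant-step with m = ceil(sqrt(145)) = 13.
Baby table (659^j mod 1451 for j=0..12):
  0:1  1:659  2:432  3:292  4:896  5:1358  6:1106  7:452
  8:413  9:830  10:1394  11:163  12:43
Giant step factor: 659^(-13) ≡ 478 (mod 1451).
Scan 1153·478^i mod 1451 for i = 0, 1, …:
  i=0: 1153   i=1: 1205   i=2: 1394
Match at i=2, j=10: x = 2·13 + 10 = 36.

36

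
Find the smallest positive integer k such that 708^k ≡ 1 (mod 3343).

3342

The order of 708 must divide p − 1 = 3342 = 2 · 3 · 557.
Divisors: 1, 2, 3, 6, 557, 1114, 1671, 3342.
Check each in increasing order: 708^1 ≡ 708;  708^2 ≡ 3157;  708^3 ≡ 2032;  708^6 ≡ 419;  708^557 ≡ 1425;  708^1114 ≡ 1424;  708^1671 ≡ 3342;  708^3342 ≡ 1.
Smallest exponent giving 1 is 3342.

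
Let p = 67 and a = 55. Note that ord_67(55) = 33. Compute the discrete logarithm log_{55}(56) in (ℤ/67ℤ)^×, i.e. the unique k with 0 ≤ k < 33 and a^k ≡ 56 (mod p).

Successive powers of 55 modulo 67:
  55^0=1  55^1=55  55^2=10  55^3=14  55^4=33  55^5=6
  55^6=62  55^7=60  55^8=17  55^9=64  55^10=36  55^11=37
  55^12=25  55^13=35  55^14=49  55^15=15  55^16=21  55^17=16
  55^18=9  55^19=26  55^20=23  55^21=59  55^22=29  55^23=54
  55^24=22  55^25=4  55^26=19  55^27=40  55^28=56
So 55^28 ≡ 56 (mod 67), giving k = 28.

28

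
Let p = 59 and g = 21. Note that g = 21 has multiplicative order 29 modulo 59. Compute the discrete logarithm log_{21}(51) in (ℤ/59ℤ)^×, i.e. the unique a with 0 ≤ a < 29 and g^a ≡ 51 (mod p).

9

Successive powers of 21 modulo 59:
  21^0=1  21^1=21  21^2=28  21^3=57  21^4=17  21^5=3
  21^6=4  21^7=25  21^8=53  21^9=51
So 21^9 ≡ 51 (mod 59), giving a = 9.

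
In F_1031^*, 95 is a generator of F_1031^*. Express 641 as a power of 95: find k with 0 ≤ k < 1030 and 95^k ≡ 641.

Baby-step giant-step with m = ceil(sqrt(1030)) = 33.
Baby table (95^j mod 1031 for j=0..32):
  0:1  1:95  2:777  3:614  4:594  5:756  6:681  7:773
  8:234  9:579  10:362  11:367  12:842  13:603  14:580  15:457
  16:113  17:425  18:166  19:305  20:107  21:886  22:659  23:745
  24:667  25:474  26:697  27:231  28:294  29:93  30:587  31:91
  32:397
Giant step factor: 95^(-33) ≡ 284 (mod 1031).
Scan 641·284^i mod 1031 for i = 0, 1, …:
  i=0: 641   i=1: 588   i=2: 1001   i=3: 759
  i=4: 77   i=5: 217   i=6: 799   i=7: 96
  i=8: 458   i=9: 166
Match at i=9, j=18: k = 9·33 + 18 = 315.

315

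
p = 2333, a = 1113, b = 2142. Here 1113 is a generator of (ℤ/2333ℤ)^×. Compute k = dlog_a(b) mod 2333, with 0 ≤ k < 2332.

Baby-step giant-step with m = ceil(sqrt(2332)) = 49.
Baby table (1113^j mod 2333 for j=0..48):
  0:1  1:1113  2:2279  3:556  4:583  5:305  6:1180  7:2194
  8:1604  9:507  10:2038  11:618  12:1932  13:1623  14:657  15:1012
  16:1850  17:1344  18:419  19:2080  20:704  21:1997  22:1645  23:1813
  24:2157  25:84  26:172  27:130  28:44  29:2312  30:2290  31:1134
  32:2322  33:1755  34:594  35:883  36:586  37:1311  38:1018  39:1529
  40:1020  41:1422  42:912  43:201  44:2078  45:811  46:2105  47:533
  48:647
Giant step factor: 1113^(-49) ≡ 1493 (mod 2333).
Scan 2142·1493^i mod 2333 for i = 0, 1, …:
  i=0: 2142   i=1: 1796   i=2: 811
Match at i=2, j=45: k = 2·49 + 45 = 143.

143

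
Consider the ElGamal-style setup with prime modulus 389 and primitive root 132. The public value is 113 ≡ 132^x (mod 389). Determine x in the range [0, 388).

376

Baby-step giant-step with m = ceil(sqrt(388)) = 20.
Baby table (132^j mod 389 for j=0..19):
  0:1  1:132  2:308  3:200  4:337  5:138  6:322  7:103
  8:370  9:215  10:372  11:90  12:210  13:101  14:106  15:377
  16:361  17:194  18:323  19:235
Giant step factor: 132^(-20) ≡ 35 (mod 389).
Scan 113·35^i mod 389 for i = 0, 1, …:
  i=0: 113   i=1: 65   i=2: 330   i=3: 269
  i=4: 79   i=5: 42   i=6: 303   i=7: 102
  i=8: 69   i=9: 81     …   i=17: 77
  i=18: 361
Match at i=18, j=16: x = 18·20 + 16 = 376.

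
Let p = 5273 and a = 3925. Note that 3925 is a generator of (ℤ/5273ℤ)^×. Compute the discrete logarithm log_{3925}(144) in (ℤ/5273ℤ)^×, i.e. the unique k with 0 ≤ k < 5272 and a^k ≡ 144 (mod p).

2686

Baby-step giant-step with m = ceil(sqrt(5272)) = 73.
Baby table (3925^j mod 5273 for j=0..72):
  0:1  1:3925  2:3192  3:5225  4:1428  5:4974  6:2304  7:5
  8:3806  9:141  10:5033  11:1867  12:3778  13:974  14:25  15:3211
  16:705  17:4073  18:4062  19:3071  20:4870  21:125  22:236  23:3525
  24:4546  25:4491  26:4809  27:3258  28:625  29:1180  30:1806  31:1638
  32:1363  33:2953  34:471  35:3125  36:627  37:3757  38:2917  39:1542
  40:4219  41:2355  42:5079  43:3135  44:2966  45:4039  46:2437  47:3
  48:1229  49:4303  50:5129  51:4284  52:4376  53:1639  54:15  55:872
  56:423  57:4553  58:328  59:788  60:2922  61:75  62:4360  63:2115
  64:1673  65:1640  66:3940  67:4064  68:375  69:708  70:29  71:3092
  72:2927
Giant step factor: 3925^(-73) ≡ 4701 (mod 5273).
Scan 144·4701^i mod 5273 for i = 0, 1, …:
  i=0: 144   i=1: 2000   i=2: 241   i=3: 4519
  i=4: 4175   i=5: 569   i=6: 1458   i=7: 4431
  i=8: 1781   i=9: 4230     …   i=35: 2175
  i=36: 328
Match at i=36, j=58: k = 36·73 + 58 = 2686.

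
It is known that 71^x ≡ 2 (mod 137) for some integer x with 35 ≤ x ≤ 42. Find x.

Compute 71^35 mod 137 = 113, then multiply by 71 repeatedly:
  71^35=113  71^36=77  71^37=124  71^38=36  71^39=90
  71^40=88  71^41=83  71^42=2
Found 2 at exponent 42.

42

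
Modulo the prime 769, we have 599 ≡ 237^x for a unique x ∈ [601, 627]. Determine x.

Compute 237^601 mod 769 = 575, then multiply by 237 repeatedly:
  237^601=575  237^602=162  237^603=713  237^604=570  237^605=515
  237^606=553  237^607=331  237^608=9  237^609=595  237^610=288
  237^611=584  237^612=757  237^613=232  237^614=385  237^615=503
  237^616=16  237^617=716  237^618=512  237^619=611  237^620=235
  237^621=327  237^622=599
Found 599 at exponent 622.

622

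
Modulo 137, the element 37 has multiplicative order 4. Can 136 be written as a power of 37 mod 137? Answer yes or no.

yes

⟨37⟩ has order 4; its elements mod 137 are {1, 37, 100, 136}.
136 is in this set.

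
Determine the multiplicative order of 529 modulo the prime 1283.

641

The order of 529 must divide p − 1 = 1282 = 2 · 641.
Divisors: 1, 2, 641, 1282.
Check each in increasing order: 529^1 ≡ 529;  529^2 ≡ 147;  529^641 ≡ 1.
Smallest exponent giving 1 is 641.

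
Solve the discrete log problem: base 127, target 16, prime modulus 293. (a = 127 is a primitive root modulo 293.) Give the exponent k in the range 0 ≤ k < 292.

232

Baby-step giant-step with m = ceil(sqrt(292)) = 18.
Baby table (127^j mod 293 for j=0..17):
  0:1  1:127  2:14  3:20  4:196  5:280  6:107  7:111
  8:33  9:89  10:169  11:74  12:22  13:157  14:15  15:147
  16:210  17:7
Giant step factor: 127^(-18) ≡ 88 (mod 293).
Scan 16·88^i mod 293 for i = 0, 1, …:
  i=0: 16   i=1: 236   i=2: 258   i=3: 143
  i=4: 278   i=5: 145   i=6: 161   i=7: 104
  i=8: 69   i=9: 212   i=10: 197   i=11: 49
  i=12: 210
Match at i=12, j=16: k = 12·18 + 16 = 232.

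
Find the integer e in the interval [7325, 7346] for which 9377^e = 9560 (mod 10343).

Compute 9377^7325 mod 10343 = 8052, then multiply by 9377 repeatedly:
  9377^7325=8052  9377^7326=10047  9377^7327=6675  9377^7328=5982  9377^7329=3125
  9377^7330=1406  9377^7331=7080  9377^7332=7786  9377^7333=8428  9377^7334=8836
  9377^7335=7742  9377^7336=9560
Found 9560 at exponent 7336.

7336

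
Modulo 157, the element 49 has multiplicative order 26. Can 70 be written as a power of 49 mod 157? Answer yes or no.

70 ∈ ⟨49⟩ iff 70^26 ≡ 1 (mod 157), since |⟨49⟩| = 26.
70^26 mod 157 = 13.
Since 13 ≠ 1, 70 does not lie in the subgroup.

no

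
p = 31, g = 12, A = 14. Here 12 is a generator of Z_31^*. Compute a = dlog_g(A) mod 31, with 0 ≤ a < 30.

28

Successive powers of 12 modulo 31:
  12^0=1  12^1=12  12^2=20  12^3=23  12^4=28  12^5=26
  12^6=2  12^7=24  12^8=9  12^9=15  12^10=25  12^11=21
  12^12=4  12^13=17  12^14=18  12^15=30  12^16=19  12^17=11
  12^18=8  12^19=3  12^20=5  12^21=29  12^22=7  12^23=22
  12^24=16  12^25=6  12^26=10  12^27=27  12^28=14
So 12^28 ≡ 14 (mod 31), giving a = 28.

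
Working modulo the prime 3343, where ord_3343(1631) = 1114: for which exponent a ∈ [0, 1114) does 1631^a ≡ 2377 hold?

388

Baby-step giant-step with m = ceil(sqrt(1114)) = 34.
Baby table (1631^j mod 3343 for j=0..33):
  0:1  1:1631  2:2476  3:12  4:2857  5:2968  6:144  7:854
  8:2186  9:1728  10:219  11:2831  12:678  13:2628  14:542  15:1450
  16:1449  17:3161  18:685  19:673  20:1159  21:1534  22:1390  23:536
  24:1693  25:3308  26:3089  27:258  28:2923  29:295  30:3096  31:1646
  32:197  33:379
Giant step factor: 1631^(-34) ≡ 1453 (mod 3343).
Scan 2377·1453^i mod 3343 for i = 0, 1, …:
  i=0: 2377   i=1: 462   i=2: 2686   i=3: 1477
  i=4: 3218   i=5: 2240   i=6: 1981   i=7: 70
  i=8: 1420   i=9: 629   i=10: 1298   i=11: 542
Match at i=11, j=14: a = 11·34 + 14 = 388.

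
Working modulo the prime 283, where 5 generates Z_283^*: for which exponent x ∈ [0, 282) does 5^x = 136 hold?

262

Baby-step giant-step with m = ceil(sqrt(282)) = 17.
Baby table (5^j mod 283 for j=0..16):
  0:1  1:5  2:25  3:125  4:59  5:12  6:60  7:17
  8:85  9:142  10:144  11:154  12:204  13:171  14:6  15:30
  16:150
Giant step factor: 5^(-17) ≡ 20 (mod 283).
Scan 136·20^i mod 283 for i = 0, 1, …:
  i=0: 136   i=1: 173   i=2: 64   i=3: 148
  i=4: 130   i=5: 53   i=6: 211   i=7: 258
  i=8: 66   i=9: 188     …   i=14: 15
  i=15: 17
Match at i=15, j=7: x = 15·17 + 7 = 262.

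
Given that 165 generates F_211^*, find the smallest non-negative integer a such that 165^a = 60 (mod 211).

Baby-step giant-step with m = ceil(sqrt(210)) = 15.
Baby table (165^j mod 211 for j=0..14):
  0:1  1:165  2:6  3:146  4:36  5:32  6:5  7:192
  8:30  9:97  10:180  11:160  12:25  13:116  14:150
Giant step factor: 165^(-15) ≡ 67 (mod 211).
Scan 60·67^i mod 211 for i = 0, 1, …:
  i=0: 60   i=1: 11   i=2: 104   i=3: 5
Match at i=3, j=6: a = 3·15 + 6 = 51.

51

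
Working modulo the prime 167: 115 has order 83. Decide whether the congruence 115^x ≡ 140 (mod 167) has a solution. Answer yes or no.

no

140 ∈ ⟨115⟩ iff 140^83 ≡ 1 (mod 167), since |⟨115⟩| = 83.
140^83 mod 167 = 166.
Since 166 ≠ 1, 140 does not lie in the subgroup.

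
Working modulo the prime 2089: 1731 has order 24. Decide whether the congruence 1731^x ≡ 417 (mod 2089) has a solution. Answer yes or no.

⟨1731⟩ has order 24; its elements mod 2089 are {1, 54, 84, 358, 447, 531, 572, 735, 789, 826, 827, 930, 1159, 1262, 1263, 1300, 1354, 1517, 1558, 1642, 1731, 2005, 2035, 2088}.
417 is not in this set.

no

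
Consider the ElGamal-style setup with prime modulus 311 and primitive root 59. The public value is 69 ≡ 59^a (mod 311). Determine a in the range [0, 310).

181

Baby-step giant-step with m = ceil(sqrt(310)) = 18.
Baby table (59^j mod 311 for j=0..17):
  0:1  1:59  2:60  3:119  4:179  5:298  6:166  7:153
  8:8  9:161  10:169  11:19  12:188  13:207  14:84  15:291
  16:64  17:44
Giant step factor: 59^(-18) ≡ 72 (mod 311).
Scan 69·72^i mod 311 for i = 0, 1, …:
  i=0: 69   i=1: 303   i=2: 46   i=3: 202
  i=4: 238   i=5: 31   i=6: 55   i=7: 228
  i=8: 244   i=9: 152   i=10: 59
Match at i=10, j=1: a = 10·18 + 1 = 181.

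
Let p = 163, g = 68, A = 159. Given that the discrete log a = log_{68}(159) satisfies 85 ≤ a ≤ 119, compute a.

103

Compute 68^85 mod 163 = 149, then multiply by 68 repeatedly:
  68^85=149  68^86=26  68^87=138  68^88=93  68^89=130
  68^90=38  68^91=139  68^92=161  68^93=27  68^94=43
  68^95=153  68^96=135  68^97=52  68^98=113  68^99=23
  68^100=97  68^101=76  68^102=115  68^103=159
Found 159 at exponent 103.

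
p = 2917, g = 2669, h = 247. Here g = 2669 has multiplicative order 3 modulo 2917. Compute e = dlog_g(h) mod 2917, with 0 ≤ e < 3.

2

Successive powers of 2669 modulo 2917:
  2669^0=1  2669^1=2669  2669^2=247
So 2669^2 ≡ 247 (mod 2917), giving e = 2.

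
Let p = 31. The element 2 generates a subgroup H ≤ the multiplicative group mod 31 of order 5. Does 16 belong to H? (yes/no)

⟨2⟩ has order 5; its elements mod 31 are {1, 2, 4, 8, 16}.
16 is in this set.

yes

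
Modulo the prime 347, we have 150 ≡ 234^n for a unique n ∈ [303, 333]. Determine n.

325

Compute 234^303 mod 347 = 283, then multiply by 234 repeatedly:
  234^303=283  234^304=292  234^305=316  234^306=33  234^307=88
  234^308=119  234^309=86  234^310=345  234^311=226  234^312=140
  234^313=142  234^314=263  234^315=123  234^316=328  234^317=65
  234^318=289  234^319=308  234^320=243  234^321=301  234^322=340
  234^323=97  234^324=143  234^325=150
Found 150 at exponent 325.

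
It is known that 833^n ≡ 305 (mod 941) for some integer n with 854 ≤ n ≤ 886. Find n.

861

Compute 833^854 mod 941 = 201, then multiply by 833 repeatedly:
  833^854=201  833^855=876  833^856=433  833^857=286  833^858=165
  833^859=59  833^860=215  833^861=305
Found 305 at exponent 861.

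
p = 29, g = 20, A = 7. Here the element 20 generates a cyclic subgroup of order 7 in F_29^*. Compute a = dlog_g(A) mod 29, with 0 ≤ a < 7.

Successive powers of 20 modulo 29:
  20^0=1  20^1=20  20^2=23  20^3=25  20^4=7
So 20^4 ≡ 7 (mod 29), giving a = 4.

4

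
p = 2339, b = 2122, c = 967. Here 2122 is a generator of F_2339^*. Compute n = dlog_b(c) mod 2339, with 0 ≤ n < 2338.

106

Baby-step giant-step with m = ceil(sqrt(2338)) = 49.
Baby table (2122^j mod 2339 for j=0..48):
  0:1  1:2122  2:309  3:778  4:1921  5:1824  6:1822  7:2256
  8:1638  9:82  10:918  11:1948  12:643  13:809  14:2211  15:2047
  16:211  17:993  18:2046  19:428  20:684  21:1268  22:846  23:1199
  24:1785  25:929  26:1900  27:1703  28:11  29:2291  30:1060  31:1541
  32:80  33:1352  34:1330  35:1426  36:1645  37:902  38:742  39:377
  40:56  41:1882  42:931  43:1466  44:2321  45:1567  46:1455  47:30
  48:507
Giant step factor: 2122^(-49) ≡ 2203 (mod 2339).
Scan 967·2203^i mod 2339 for i = 0, 1, …:
  i=0: 967   i=1: 1811   i=2: 1638
Match at i=2, j=8: n = 2·49 + 8 = 106.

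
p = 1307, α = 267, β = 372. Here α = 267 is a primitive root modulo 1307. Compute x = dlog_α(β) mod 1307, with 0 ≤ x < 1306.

885

Baby-step giant-step with m = ceil(sqrt(1306)) = 37.
Baby table (267^j mod 1307 for j=0..36):
  0:1  1:267  2:711  3:322  4:1019  5:217  6:431  7:61
  8:603  9:240  10:37  11:730  12:167  13:151  14:1107  15:187
  16:263  17:950  18:92  19:1038  20:62  21:870  22:951  23:359
  24:442  25:384  26:582  27:1168  28:790  29:503  30:987  31:822
  32:1205  33:213  34:670  35:1138  36:622
Giant step factor: 267^(-37) ≡ 1184 (mod 1307).
Scan 372·1184^i mod 1307 for i = 0, 1, …:
  i=0: 372   i=1: 1296   i=2: 46   i=3: 877
  i=4: 610   i=5: 776   i=6: 1270   i=7: 630
  i=8: 930   i=9: 626     …   i=22: 749
  i=23: 670
Match at i=23, j=34: x = 23·37 + 34 = 885.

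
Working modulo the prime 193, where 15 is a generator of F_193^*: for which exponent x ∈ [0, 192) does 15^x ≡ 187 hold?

190

Baby-step giant-step with m = ceil(sqrt(192)) = 14.
Baby table (15^j mod 193 for j=0..13):
  0:1  1:15  2:32  3:94  4:59  5:113  6:151  7:142
  8:7  9:105  10:31  11:79  12:27  13:19
Giant step factor: 15^(-14) ≡ 107 (mod 193).
Scan 187·107^i mod 193 for i = 0, 1, …:
  i=0: 187   i=1: 130   i=2: 14   i=3: 147
  i=4: 96   i=5: 43   i=6: 162   i=7: 157
  i=8: 8   i=9: 84   i=10: 110   i=11: 190
  i=12: 65   i=13: 7
Match at i=13, j=8: x = 13·14 + 8 = 190.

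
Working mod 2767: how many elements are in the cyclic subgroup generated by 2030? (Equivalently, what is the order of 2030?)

2766

The order of 2030 must divide p − 1 = 2766 = 2 · 3 · 461.
Divisors: 1, 2, 3, 6, 461, 922, 1383, 2766.
Check each in increasing order: 2030^1 ≡ 2030;  2030^2 ≡ 837;  2030^3 ≡ 172;  2030^6 ≡ 1914;  2030^461 ≡ 329;  2030^922 ≡ 328;  2030^1383 ≡ 2766;  2030^2766 ≡ 1.
Smallest exponent giving 1 is 2766.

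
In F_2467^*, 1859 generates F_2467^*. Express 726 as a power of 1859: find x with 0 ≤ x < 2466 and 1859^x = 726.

1864

Baby-step giant-step with m = ceil(sqrt(2466)) = 50.
Baby table (1859^j mod 2467 for j=0..49):
  0:1  1:1859  2:2081  3:323  4:976  5:1139  6:715  7:1939
  8:314  9:1514  10:2146  11:275  12:556  13:2398  14:13  15:1964
  16:2383  17:1732  18:353  19:5  20:1894  21:537  22:1615  23:2413
  24:761  25:1108  26:2294  27:1570  28:169  29:862  30:1375  31:313
  32:2122  33:65  34:2419  35:2047  36:1259  37:1765  38:25  39:2069
  40:218  41:674  42:2197  43:1338  44:606  45:1602  46:449  47:845
  48:1843  49:1941
Giant step factor: 1859^(-50) ≡ 2147 (mod 2467).
Scan 726·2147^i mod 2467 for i = 0, 1, …:
  i=0: 726   i=1: 2045   i=2: 1822   i=3: 1639
  i=4: 991   i=5: 1123   i=6: 822   i=7: 929
  i=8: 1227   i=9: 2080     …   i=36: 609
  i=37: 13
Match at i=37, j=14: x = 37·50 + 14 = 1864.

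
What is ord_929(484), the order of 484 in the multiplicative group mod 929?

58

The order of 484 must divide p − 1 = 928 = 2^5 · 29.
Divisors: 1, 2, 4, 8, 16, 29, 32, 58, 116, 232, 464, 928.
Check each in increasing order: 484^1 ≡ 484;  484^2 ≡ 148;  484^4 ≡ 537;  484^8 ≡ 379;  484^16 ≡ 575;  484^29 ≡ 928;  484^32 ≡ 830;  484^58 ≡ 1.
Smallest exponent giving 1 is 58.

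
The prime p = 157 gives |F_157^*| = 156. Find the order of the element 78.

52

The order of 78 must divide p − 1 = 156 = 2^2 · 3 · 13.
Divisors: 1, 2, 3, 4, 6, 12, 13, 26, 39, 52, 78, 156.
Check each in increasing order: 78^1 ≡ 78;  78^2 ≡ 118;  78^3 ≡ 98;  78^4 ≡ 108;  78^6 ≡ 27;  78^12 ≡ 101;  78^13 ≡ 28;  78^26 ≡ 156;  78^39 ≡ 129;  78^52 ≡ 1.
Smallest exponent giving 1 is 52.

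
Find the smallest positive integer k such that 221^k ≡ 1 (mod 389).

The order of 221 must divide p − 1 = 388 = 2^2 · 97.
Divisors: 1, 2, 4, 97, 194, 388.
Check each in increasing order: 221^1 ≡ 221;  221^2 ≡ 216;  221^4 ≡ 365;  221^97 ≡ 1.
Smallest exponent giving 1 is 97.

97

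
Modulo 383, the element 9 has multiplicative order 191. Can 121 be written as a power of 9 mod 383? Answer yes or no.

yes

121 ∈ ⟨9⟩ iff 121^191 ≡ 1 (mod 383), since |⟨9⟩| = 191.
121^191 mod 383 = 1.
Since 1 = 1, 121 lies in the subgroup.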